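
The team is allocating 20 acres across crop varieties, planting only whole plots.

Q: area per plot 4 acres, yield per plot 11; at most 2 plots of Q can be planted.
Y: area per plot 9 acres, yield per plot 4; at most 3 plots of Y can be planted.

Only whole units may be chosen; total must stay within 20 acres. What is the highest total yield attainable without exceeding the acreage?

Q has the best ratio (11/4); taking only Q gives at most 2×11 = 22 (stopped by the supply cap of 2).
Mixing does better — 2×Q and 1×Y: area 17 ≤ 20, yield 2·11 + 1·4 = 26.

26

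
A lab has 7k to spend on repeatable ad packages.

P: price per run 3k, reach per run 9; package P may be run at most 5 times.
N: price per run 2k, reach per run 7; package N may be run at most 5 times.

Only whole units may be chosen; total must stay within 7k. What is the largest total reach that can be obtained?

23

This is a bounded integer knapsack.
1×P and 2×N: price 7 ≤ 7, reach 1·9 + 2·7 = 23.
3×N: price 6 ≤ 7, reach 3·7 = 21.
Best is 23.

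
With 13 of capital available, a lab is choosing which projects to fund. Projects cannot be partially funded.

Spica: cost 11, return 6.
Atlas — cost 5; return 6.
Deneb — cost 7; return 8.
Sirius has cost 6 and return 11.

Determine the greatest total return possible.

19

Allowing fractional choices, the relaxed optimum would be about 19.3, but projects are indivisible.
Atlas + Deneb: cost 5 + 7 = 12 ≤ 13, return 6 + 8 = 14.
Deneb + Sirius: cost 7 + 6 = 13 ≤ 13, return 8 + 11 = 19.
Atlas + Sirius: cost 5 + 6 = 11 ≤ 13, return 6 + 11 = 17.
Best is Deneb and Sirius with total return 19.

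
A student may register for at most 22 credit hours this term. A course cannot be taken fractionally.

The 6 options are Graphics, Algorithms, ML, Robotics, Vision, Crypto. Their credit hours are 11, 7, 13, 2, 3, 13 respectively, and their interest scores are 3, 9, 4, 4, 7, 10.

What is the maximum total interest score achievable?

23

Allowing fractional choices, the relaxed optimum would be about 27.7, but courses are indivisible.
Algorithms + Robotics + Vision: credit hours 7 + 2 + 3 = 12 ≤ 22, interest score 9 + 4 + 7 = 20.
Robotics + Vision + Crypto: credit hours 2 + 3 + 13 = 18 ≤ 22, interest score 4 + 7 + 10 = 21.
Algorithms + Robotics + Crypto: credit hours 7 + 2 + 13 = 22 ≤ 22, interest score 9 + 4 + 10 = 23.
Best is Algorithms, Robotics, and Crypto with total interest score 23.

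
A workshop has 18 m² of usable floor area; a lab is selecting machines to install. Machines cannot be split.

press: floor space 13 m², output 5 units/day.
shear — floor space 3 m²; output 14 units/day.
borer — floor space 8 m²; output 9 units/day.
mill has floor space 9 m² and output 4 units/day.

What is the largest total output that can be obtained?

Take shear and borer: floor space 3 + 8 = 11 ≤ 18, output 14 + 9 = 23.
No other feasible combination does better.

23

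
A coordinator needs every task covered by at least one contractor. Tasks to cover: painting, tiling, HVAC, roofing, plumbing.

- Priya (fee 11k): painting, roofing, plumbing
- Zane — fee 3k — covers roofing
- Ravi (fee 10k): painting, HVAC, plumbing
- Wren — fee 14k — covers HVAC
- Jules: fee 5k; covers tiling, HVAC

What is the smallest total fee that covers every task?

16

The greedy cost-per-new-task heuristic would pick Jules, Zane, and Ravi for 18, but a cheaper cover exists.
Choose Priya and Jules: together they cover painting, tiling, HVAC, roofing, plumbing — every task.
Total fee: 11 + 5 = 16.
No cover costs less than 16.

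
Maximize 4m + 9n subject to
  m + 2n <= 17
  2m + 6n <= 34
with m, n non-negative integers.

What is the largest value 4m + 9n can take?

(m,n)=(17,0): 1·17+2·0=17≤17, 2·17+6·0=34≤34, objective 68.
(m,n)=(16,0): 1·16+2·0=16≤17, 2·16+6·0=32≤34, objective 64.
The best lattice point is (17,0), giving 68.

68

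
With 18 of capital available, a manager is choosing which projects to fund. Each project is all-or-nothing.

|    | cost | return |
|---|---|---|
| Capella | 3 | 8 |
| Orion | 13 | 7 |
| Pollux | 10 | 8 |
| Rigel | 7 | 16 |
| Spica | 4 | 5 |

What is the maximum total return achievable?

This is a 0-1 knapsack instance.
Take Capella, Rigel, and Spica: cost 3 + 7 + 4 = 14 ≤ 18, return 8 + 16 + 5 = 29.
No other feasible combination does better.

29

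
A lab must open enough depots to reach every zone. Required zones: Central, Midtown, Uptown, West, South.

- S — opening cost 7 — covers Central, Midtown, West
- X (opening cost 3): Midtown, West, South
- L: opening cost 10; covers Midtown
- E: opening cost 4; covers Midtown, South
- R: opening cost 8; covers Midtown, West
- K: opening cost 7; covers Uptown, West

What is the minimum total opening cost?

This is an integer covering problem.
Choose S, X, and K: together they cover Central, Midtown, Uptown, West, South — every zone.
Total opening cost: 7 + 3 + 7 = 17.
No cover costs less than 17.

17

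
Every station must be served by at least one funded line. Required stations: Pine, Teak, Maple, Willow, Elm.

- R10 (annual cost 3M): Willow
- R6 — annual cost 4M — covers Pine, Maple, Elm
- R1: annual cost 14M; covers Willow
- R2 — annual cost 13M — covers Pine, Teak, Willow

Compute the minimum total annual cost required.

This is an integer covering problem.
The greedy cost-per-new-station heuristic would pick R6, R10, and R2 for 20, but a cheaper cover exists.
Choose R6 and R2: together they cover Pine, Teak, Maple, Willow, Elm — every station.
Total annual cost: 4 + 13 = 17.
No cover costs less than 17.

17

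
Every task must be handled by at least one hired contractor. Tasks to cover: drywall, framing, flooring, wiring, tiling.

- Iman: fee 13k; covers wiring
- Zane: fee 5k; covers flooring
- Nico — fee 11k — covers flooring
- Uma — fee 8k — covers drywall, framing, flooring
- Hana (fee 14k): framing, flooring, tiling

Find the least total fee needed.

Choose Iman, Uma, and Hana: together they cover drywall, framing, flooring, wiring, tiling — every task.
Total fee: 13 + 8 + 14 = 35.

35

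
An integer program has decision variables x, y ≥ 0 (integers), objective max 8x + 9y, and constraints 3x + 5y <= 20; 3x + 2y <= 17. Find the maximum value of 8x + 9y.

49

(x,y)=(5,1): 3·5+5·1=20≤20, 3·5+2·1=17≤17, objective 49.
(x,y)=(4,1): 3·4+5·1=17≤20, 3·4+2·1=14≤17, objective 41.
(x,y)=(5,0): 3·5+5·0=15≤20, 3·5+2·0=15≤17, objective 40.
The best lattice point is (5,1), giving 49.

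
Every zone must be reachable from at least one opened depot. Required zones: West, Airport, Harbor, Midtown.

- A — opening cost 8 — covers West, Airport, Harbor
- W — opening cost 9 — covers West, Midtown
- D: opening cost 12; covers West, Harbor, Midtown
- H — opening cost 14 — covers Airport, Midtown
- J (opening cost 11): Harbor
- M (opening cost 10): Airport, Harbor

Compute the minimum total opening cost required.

Choose A and W: together they cover West, Airport, Harbor, Midtown — every zone.
Total opening cost: 8 + 9 = 17.

17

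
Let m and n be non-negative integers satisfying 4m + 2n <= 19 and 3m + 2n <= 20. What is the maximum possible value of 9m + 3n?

The continuous relaxation peaks at (4.75, 0) with value 42.75; rounding to a feasible lattice point costs some objective.
(m,n)=(4,1): 4·4+2·1=18≤19, 3·4+2·1=14≤20, objective 39.
(m,n)=(4,0): 4·4+2·0=16≤19, 3·4+2·0=12≤20, objective 36.
(m,n)=(3,2): 4·3+2·2=16≤19, 3·3+2·2=13≤20, objective 33.
The best lattice point is (4,1), giving 39.

39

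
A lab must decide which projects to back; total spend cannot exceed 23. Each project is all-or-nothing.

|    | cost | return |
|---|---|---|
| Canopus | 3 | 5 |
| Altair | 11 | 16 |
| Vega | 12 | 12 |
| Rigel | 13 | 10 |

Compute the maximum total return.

This is a 0-1 knapsack instance.
Allowing fractional choices, the relaxed optimum would be about 30.0, but projects are indivisible.
Canopus + Vega: cost 3 + 12 = 15 ≤ 23, return 5 + 12 = 17.
Altair + Vega: cost 11 + 12 = 23 ≤ 23, return 16 + 12 = 28.
Canopus + Altair: cost 3 + 11 = 14 ≤ 23, return 5 + 16 = 21.
Best is Altair and Vega with total return 28.

28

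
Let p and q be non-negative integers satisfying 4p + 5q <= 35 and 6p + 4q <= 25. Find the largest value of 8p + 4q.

Relaxing integrality, the LP optimum is 33.33 at (p,q) = (4.17, 0), which is not an integer point.
(p,q)=(4,0): 4·4+5·0=16≤35, 6·4+4·0=24≤25, objective 32.
(p,q)=(3,1): 4·3+5·1=17≤35, 6·3+4·1=22≤25, objective 28.
(p,q)=(3,0): 4·3+5·0=12≤35, 6·3+4·0=18≤25, objective 24.
No feasible integer point exceeds 32.

32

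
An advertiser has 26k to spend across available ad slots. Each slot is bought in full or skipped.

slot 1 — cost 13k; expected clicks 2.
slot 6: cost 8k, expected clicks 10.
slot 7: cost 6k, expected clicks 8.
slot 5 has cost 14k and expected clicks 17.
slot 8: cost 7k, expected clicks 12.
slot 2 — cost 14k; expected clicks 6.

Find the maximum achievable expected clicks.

slot 5 + slot 8: cost 14 + 7 = 21 ≤ 26, expected clicks 17 + 12 = 29.
slot 6 + slot 7 + slot 8: cost 8 + 6 + 7 = 21 ≤ 26, expected clicks 10 + 8 + 12 = 30.
slot 6 + slot 5: cost 8 + 14 = 22 ≤ 26, expected clicks 10 + 17 = 27.
Best is slot 6, slot 7, and slot 8 with total expected clicks 30.

30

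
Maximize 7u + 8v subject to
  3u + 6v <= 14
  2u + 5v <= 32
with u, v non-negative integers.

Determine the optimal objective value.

The continuous relaxation peaks at (4.67, 0) with value 32.67; rounding to a feasible lattice point costs some objective.
(u,v)=(4,0): 3·4+6·0=12≤14, 2·4+5·0=8≤32, objective 28.
(u,v)=(3,0): 3·3+6·0=9≤14, 2·3+5·0=6≤32, objective 21.
No feasible integer point exceeds 28.

28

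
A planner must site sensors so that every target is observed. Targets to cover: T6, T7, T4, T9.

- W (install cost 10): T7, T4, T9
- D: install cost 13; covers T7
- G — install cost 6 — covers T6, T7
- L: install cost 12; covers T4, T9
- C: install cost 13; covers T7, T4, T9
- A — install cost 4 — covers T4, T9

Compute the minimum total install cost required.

This is an integer covering problem.
Choose G and A: together they cover T6, T7, T4, T9 — every target.
Total install cost: 6 + 4 = 10.
No cover costs less than 10.

10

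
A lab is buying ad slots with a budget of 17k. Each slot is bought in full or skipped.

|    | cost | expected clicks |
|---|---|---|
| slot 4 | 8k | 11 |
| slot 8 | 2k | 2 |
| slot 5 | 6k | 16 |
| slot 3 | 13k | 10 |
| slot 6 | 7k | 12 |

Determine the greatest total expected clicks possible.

This is a 0-1 knapsack instance.
slot 4 + slot 8 + slot 5: cost 8 + 2 + 6 = 16 ≤ 17, expected clicks 11 + 2 + 16 = 29.
slot 5 + slot 6: cost 6 + 7 = 13 ≤ 17, expected clicks 16 + 12 = 28.
slot 8 + slot 5 + slot 6: cost 2 + 6 + 7 = 15 ≤ 17, expected clicks 2 + 16 + 12 = 30.
Best is slot 8, slot 5, and slot 6 with total expected clicks 30.

30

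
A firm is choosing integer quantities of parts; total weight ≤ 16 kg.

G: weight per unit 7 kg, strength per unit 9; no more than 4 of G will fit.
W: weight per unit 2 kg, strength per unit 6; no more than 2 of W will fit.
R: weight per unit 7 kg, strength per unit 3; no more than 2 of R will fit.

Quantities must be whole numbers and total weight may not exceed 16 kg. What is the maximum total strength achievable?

24

2×G and 1×W: weight 16 ≤ 16, strength 2·9 + 1·6 = 24.
1×G and 2×W: weight 11 ≤ 16, strength 1·9 + 2·6 = 21.
Best is 24.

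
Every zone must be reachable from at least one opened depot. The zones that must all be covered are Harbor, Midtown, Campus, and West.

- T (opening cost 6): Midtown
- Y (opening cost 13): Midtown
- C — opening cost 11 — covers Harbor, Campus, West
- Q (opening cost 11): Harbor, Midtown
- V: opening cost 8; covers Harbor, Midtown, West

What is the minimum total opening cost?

17

The greedy cost-per-new-zone heuristic would pick V and C for 19, but a cheaper cover exists.
Choose T and C: together they cover Harbor, Midtown, Campus, West — every zone.
Total opening cost: 6 + 11 = 17.
No cover costs less than 17.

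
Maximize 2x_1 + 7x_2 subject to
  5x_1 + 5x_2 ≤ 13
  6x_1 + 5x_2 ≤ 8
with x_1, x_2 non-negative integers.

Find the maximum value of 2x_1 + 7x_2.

7

(x_1,x_2)=(0,1) is feasible, giving 7.
(x_1,x_2)=(1,0) is feasible, giving 2.
Maximum is 7 at (x_1,x_2)=(0,1).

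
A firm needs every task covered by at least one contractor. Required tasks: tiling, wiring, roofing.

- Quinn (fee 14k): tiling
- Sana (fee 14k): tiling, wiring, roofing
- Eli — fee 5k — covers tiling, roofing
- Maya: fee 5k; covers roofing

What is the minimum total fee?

The greedy cost-per-new-task heuristic would pick Eli and Sana for 19, but a cheaper cover exists.
Sana alone covers tiling, wiring, roofing — every task.
Total fee: 14.
No cover costs less than 14.

14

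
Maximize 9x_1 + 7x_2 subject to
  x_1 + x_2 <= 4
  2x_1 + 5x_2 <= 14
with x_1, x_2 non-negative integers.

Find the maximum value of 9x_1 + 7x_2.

36

(x_1,x_2)=(4,0): 1·4+1·0=4≤4, 2·4+5·0=8≤14, objective 36.
(x_1,x_2)=(3,1): 1·3+1·1=4≤4, 2·3+5·1=11≤14, objective 34.
(x_1,x_2)=(3,0): 1·3+1·0=3≤4, 2·3+5·0=6≤14, objective 27.
No feasible integer point exceeds 36.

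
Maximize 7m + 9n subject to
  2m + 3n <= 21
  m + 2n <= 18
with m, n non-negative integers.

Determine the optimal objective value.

72

Relaxing integrality, the LP optimum is 73.50 at (m,n) = (10.5, 0), which is not an integer point.
(m,n)=(9,1): 2·9+3·1=21≤21, 1·9+2·1=11≤18, objective 72.
(m,n)=(10,0): 2·10+3·0=20≤21, 1·10+2·0=10≤18, objective 70.
Maximum is 72 at (m,n)=(9,1).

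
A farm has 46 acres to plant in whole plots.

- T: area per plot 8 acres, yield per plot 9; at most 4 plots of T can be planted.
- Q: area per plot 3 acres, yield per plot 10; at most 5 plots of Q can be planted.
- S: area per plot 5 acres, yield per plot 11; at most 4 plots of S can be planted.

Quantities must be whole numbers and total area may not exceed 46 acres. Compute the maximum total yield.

Q has the best ratio (10/3); taking only Q gives at most 5×10 = 50 (stopped by the supply cap of 5).
Mixing does better — 1×T, 5×Q, and 4×S: area 43 ≤ 46, yield 1·9 + 5·10 + 4·11 = 103.

103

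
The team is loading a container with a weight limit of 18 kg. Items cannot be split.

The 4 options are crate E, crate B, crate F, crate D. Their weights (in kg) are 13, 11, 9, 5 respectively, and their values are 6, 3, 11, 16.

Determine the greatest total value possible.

27

Take crate F and crate D: weight 9 + 5 = 14 ≤ 18, value 11 + 16 = 27.
No other feasible combination does better.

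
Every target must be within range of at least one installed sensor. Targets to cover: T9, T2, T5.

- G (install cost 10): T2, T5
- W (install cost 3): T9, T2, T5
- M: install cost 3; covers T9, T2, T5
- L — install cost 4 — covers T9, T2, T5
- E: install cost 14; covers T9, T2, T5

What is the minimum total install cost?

3

W alone covers T9, T2, T5 — every target.
Total install cost: 3.
No cover costs less than 3.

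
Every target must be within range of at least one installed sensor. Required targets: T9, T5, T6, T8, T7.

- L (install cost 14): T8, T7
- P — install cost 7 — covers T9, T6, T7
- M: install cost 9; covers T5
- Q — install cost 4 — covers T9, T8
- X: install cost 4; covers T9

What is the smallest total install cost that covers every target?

Choose P, M, and Q: together they cover T9, T5, T6, T8, T7 — every target.
Total install cost: 7 + 9 + 4 = 20.
No cover costs less than 20.

20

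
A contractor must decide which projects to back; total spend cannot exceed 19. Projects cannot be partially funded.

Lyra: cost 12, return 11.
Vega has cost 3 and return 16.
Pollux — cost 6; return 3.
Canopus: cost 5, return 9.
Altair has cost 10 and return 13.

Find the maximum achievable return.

Take Vega, Canopus, and Altair: cost 3 + 5 + 10 = 18 ≤ 19, return 16 + 9 + 13 = 38.
No other feasible combination does better.

38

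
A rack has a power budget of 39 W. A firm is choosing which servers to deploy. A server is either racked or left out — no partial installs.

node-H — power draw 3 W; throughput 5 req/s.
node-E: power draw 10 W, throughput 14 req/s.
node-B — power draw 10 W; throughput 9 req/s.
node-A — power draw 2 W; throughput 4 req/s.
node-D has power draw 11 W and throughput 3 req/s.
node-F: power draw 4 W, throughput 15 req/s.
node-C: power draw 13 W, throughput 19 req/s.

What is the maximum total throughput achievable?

node-H + node-E + node-A + node-F + node-C: power draw 3 + 10 + 2 + 4 + 13 = 32 ≤ 39, throughput 5 + 14 + 4 + 15 + 19 = 57.
node-E + node-B + node-A + node-F + node-C: power draw 10 + 10 + 2 + 4 + 13 = 39 ≤ 39, throughput 14 + 9 + 4 + 15 + 19 = 61.
Best is node-E, node-B, node-A, node-F, and node-C with total throughput 61.

61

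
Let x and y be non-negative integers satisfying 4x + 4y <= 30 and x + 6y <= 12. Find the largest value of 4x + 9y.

33

(x,y)=(6,1): 4·6+4·1=28≤30, 1·6+6·1=12≤12, objective 33.
(x,y)=(5,1): 4·5+4·1=24≤30, 1·5+6·1=11≤12, objective 29.
(x,y)=(7,0): 4·7+4·0=28≤30, 1·7+6·0=7≤12, objective 28.
Maximum is 33 at (x,y)=(6,1).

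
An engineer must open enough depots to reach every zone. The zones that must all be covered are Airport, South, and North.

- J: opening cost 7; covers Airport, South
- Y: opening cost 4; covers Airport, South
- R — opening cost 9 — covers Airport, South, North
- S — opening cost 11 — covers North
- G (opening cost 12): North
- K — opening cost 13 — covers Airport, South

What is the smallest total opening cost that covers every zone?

R alone covers Airport, South, North — every zone.
Total opening cost: 9.

9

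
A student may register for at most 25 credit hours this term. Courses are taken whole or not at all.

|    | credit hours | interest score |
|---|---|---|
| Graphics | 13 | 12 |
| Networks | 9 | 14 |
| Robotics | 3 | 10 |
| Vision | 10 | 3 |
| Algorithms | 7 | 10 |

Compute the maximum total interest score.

36

Graphics + Networks + Robotics: credit hours 13 + 9 + 3 = 25 ≤ 25, interest score 12 + 14 + 10 = 36.
Graphics + Robotics + Algorithms: credit hours 13 + 3 + 7 = 23 ≤ 25, interest score 12 + 10 + 10 = 32.
Networks + Robotics + Algorithms: credit hours 9 + 3 + 7 = 19 ≤ 25, interest score 14 + 10 + 10 = 34.
Best is Graphics, Networks, and Robotics with total interest score 36.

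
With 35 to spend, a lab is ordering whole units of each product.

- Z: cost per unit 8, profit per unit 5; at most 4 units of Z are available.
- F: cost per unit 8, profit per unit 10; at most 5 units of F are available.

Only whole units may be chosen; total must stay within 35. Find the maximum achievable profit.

40

This is a bounded integer knapsack.
Take 4×F: cost 32 ≤ 35, profit 4·10 = 40.
No other integer combination yields more.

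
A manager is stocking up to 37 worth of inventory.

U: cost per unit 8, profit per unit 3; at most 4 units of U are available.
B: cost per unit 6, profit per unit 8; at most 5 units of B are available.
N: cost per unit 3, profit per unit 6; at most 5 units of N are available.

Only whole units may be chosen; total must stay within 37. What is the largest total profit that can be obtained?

Take 4×B and 4×N: cost 36 ≤ 37, profit 4·8 + 4·6 = 56.
No other integer combination yields more.

56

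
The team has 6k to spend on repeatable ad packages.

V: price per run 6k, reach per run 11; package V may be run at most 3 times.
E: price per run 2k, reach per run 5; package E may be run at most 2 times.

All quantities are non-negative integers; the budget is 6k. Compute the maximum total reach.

11

This is a bounded integer knapsack.
1×V: price 6 ≤ 6, reach 1·11 = 11.
2×E: price 4 ≤ 6, reach 2·5 = 10.
Best is 11.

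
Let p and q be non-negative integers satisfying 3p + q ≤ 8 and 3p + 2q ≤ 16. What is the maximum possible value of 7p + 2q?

18

(p,q)=(2,2): 3·2+1·2=8≤8, 3·2+2·2=10≤16, objective 18.
(p,q)=(2,1): 3·2+1·1=7≤8, 3·2+2·1=8≤16, objective 16.
(p,q)=(2,0): 3·2+1·0=6≤8, 3·2+2·0=6≤16, objective 14.
The best lattice point is (2,2), giving 18.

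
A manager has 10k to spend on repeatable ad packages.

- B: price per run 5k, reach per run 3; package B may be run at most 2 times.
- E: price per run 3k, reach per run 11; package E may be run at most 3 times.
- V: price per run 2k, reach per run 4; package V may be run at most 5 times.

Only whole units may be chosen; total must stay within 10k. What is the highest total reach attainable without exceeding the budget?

33

This is a bounded integer knapsack.
E has the best ratio (11/3); taking only E gives at most 3×11 = 33 (stopped by the price limit).
Optimal: 3×E: price 9 ≤ 10, reach 3·11 = 33.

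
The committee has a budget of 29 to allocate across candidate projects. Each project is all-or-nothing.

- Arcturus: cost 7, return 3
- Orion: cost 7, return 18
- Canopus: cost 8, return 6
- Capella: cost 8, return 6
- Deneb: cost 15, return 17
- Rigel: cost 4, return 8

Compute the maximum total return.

Take Orion, Deneb, and Rigel: cost 7 + 15 + 4 = 26 ≤ 29, return 18 + 17 + 8 = 43.
No other feasible combination does better.

43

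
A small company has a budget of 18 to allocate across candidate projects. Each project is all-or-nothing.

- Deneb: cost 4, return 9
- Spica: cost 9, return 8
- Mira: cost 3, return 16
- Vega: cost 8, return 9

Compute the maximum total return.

34

This is a 0-1 knapsack instance.
Allowing fractional choices, the relaxed optimum would be about 36.7, but projects are indivisible.
Deneb + Spica + Mira: cost 4 + 9 + 3 = 16 ≤ 18, return 9 + 8 + 16 = 33.
Deneb + Mira + Vega: cost 4 + 3 + 8 = 15 ≤ 18, return 9 + 16 + 9 = 34.
Deneb + Mira: cost 4 + 3 = 7 ≤ 18, return 9 + 16 = 25.
Best is Deneb, Mira, and Vega with total return 34.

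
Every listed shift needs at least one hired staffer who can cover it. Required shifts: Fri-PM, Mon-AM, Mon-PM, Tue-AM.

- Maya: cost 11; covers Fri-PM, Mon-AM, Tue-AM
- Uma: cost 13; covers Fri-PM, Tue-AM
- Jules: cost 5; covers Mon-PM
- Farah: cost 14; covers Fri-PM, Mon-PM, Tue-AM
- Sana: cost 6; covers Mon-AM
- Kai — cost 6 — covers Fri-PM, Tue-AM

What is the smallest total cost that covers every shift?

The greedy cost-per-new-shift heuristic would pick Kai, Jules, and Sana for 17, but a cheaper cover exists.
Choose Maya and Jules: together they cover Fri-PM, Mon-AM, Mon-PM, Tue-AM — every shift.
Total cost: 11 + 5 = 16.
No cover costs less than 16.

16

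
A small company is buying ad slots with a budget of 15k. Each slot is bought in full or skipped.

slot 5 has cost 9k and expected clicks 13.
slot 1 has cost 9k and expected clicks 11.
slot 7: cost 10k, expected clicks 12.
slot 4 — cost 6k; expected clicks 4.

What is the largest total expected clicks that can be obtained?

Allowing fractional choices, the relaxed optimum would be about 20.3, but ad slots are indivisible.
slot 5 + slot 4: cost 9 + 6 = 15 ≤ 15, expected clicks 13 + 4 = 17.
slot 1 + slot 4: cost 9 + 6 = 15 ≤ 15, expected clicks 11 + 4 = 15.
Best is slot 5 and slot 4 with total expected clicks 17.

17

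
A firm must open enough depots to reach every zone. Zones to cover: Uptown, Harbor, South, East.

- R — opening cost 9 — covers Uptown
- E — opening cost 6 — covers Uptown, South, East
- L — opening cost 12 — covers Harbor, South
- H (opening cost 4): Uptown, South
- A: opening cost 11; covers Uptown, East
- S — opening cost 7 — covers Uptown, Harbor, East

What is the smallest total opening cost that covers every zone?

11

This is an integer covering problem.
Choose H and S: together they cover Uptown, Harbor, South, East — every zone.
Total opening cost: 4 + 7 = 11.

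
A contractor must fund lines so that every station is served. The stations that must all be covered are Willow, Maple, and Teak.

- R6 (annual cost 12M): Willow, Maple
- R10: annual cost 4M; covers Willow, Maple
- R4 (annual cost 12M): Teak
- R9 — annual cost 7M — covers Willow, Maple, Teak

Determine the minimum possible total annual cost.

The greedy cost-per-new-station heuristic would pick R10 and R9 for 11, but a cheaper cover exists.
R9 alone covers Willow, Maple, Teak — every station.
Total annual cost: 7.
No cover costs less than 7.

7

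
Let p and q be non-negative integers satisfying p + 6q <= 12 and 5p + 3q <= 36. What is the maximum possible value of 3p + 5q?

23

Relaxing integrality, the LP optimum is 24.44 at (p,q) = (6.67, 0.889), which is not an integer point.
(p,q)=(6,1): 1·6+6·1=12≤12, 5·6+3·1=33≤36, objective 23.
(p,q)=(7,0): 1·7+6·0=7≤12, 5·7+3·0=35≤36, objective 21.
No feasible integer point exceeds 23.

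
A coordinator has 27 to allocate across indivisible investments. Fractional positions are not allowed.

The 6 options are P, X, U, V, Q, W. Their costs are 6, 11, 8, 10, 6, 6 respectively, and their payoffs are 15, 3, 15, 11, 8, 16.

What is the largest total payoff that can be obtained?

54

P + V + W: cost 6 + 10 + 6 = 22 ≤ 27, payoff 15 + 11 + 16 = 42.
P + U + W: cost 6 + 8 + 6 = 20 ≤ 27, payoff 15 + 15 + 16 = 46.
P + U + Q + W: cost 6 + 8 + 6 + 6 = 26 ≤ 27, payoff 15 + 15 + 8 + 16 = 54.
Best is P, U, Q, and W with total payoff 54.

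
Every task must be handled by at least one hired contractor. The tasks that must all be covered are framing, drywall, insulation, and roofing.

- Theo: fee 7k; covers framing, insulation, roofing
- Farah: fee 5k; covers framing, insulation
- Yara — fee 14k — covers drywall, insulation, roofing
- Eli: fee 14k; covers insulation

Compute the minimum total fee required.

The greedy cost-per-new-task heuristic would pick Theo and Yara for 21, but a cheaper cover exists.
Choose Farah and Yara: together they cover framing, drywall, insulation, roofing — every task.
Total fee: 5 + 14 = 19.
No cover costs less than 19.

19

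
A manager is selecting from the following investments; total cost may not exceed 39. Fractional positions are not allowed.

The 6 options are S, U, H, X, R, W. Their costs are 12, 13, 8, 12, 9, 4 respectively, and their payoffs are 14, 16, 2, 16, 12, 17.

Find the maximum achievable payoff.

61

Allowing fractional choices, the relaxed optimum would be about 62.2, but investments are indivisible.
S + U + R + W: cost 12 + 13 + 9 + 4 = 38 ≤ 39, payoff 14 + 16 + 12 + 17 = 59.
S + X + R + W: cost 12 + 12 + 9 + 4 = 37 ≤ 39, payoff 14 + 16 + 12 + 17 = 59.
U + X + R + W: cost 13 + 12 + 9 + 4 = 38 ≤ 39, payoff 16 + 16 + 12 + 17 = 61.
Best is U, X, R, and W with total payoff 61.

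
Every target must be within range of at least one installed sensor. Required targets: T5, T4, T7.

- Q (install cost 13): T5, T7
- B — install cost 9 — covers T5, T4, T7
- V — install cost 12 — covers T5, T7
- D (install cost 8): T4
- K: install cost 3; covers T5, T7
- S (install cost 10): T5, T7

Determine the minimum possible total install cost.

9

The greedy cost-per-new-target heuristic would pick K and D for 11, but a cheaper cover exists.
B alone covers T5, T4, T7 — every target.
Total install cost: 9.
No cover costs less than 9.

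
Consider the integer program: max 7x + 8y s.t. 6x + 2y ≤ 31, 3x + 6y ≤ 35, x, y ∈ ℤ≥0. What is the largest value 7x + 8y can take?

The continuous relaxation peaks at (3.87, 3.9) with value 58.27; rounding to a feasible lattice point costs some objective.
(x,y)=(3,4): 6·3+2·4=26≤31, 3·3+6·4=33≤35, objective 53.
(x,y)=(4,3): 6·4+2·3=30≤31, 3·4+6·3=30≤35, objective 52.
The best lattice point is (3,4), giving 53.

53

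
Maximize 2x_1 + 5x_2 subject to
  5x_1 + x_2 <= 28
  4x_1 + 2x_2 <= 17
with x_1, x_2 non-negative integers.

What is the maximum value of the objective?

40

The continuous relaxation peaks at (0, 8.5) with value 42.50; rounding to a feasible lattice point costs some objective.
(x_1,x_2)=(0,8): 5·0+1·8=8≤28, 4·0+2·8=16≤17, objective 40.
(x_1,x_2)=(0,7): 5·0+1·7=7≤28, 4·0+2·7=14≤17, objective 35.
Maximum is 40 at (x_1,x_2)=(0,8).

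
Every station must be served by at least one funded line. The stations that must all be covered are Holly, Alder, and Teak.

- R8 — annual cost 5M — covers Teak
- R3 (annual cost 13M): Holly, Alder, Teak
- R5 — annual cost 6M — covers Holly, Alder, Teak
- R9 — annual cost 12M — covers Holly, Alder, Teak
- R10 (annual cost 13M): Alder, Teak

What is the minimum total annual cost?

6

This is an integer covering problem.
R5 alone covers Holly, Alder, Teak — every station.
Total annual cost: 6.
No cover costs less than 6.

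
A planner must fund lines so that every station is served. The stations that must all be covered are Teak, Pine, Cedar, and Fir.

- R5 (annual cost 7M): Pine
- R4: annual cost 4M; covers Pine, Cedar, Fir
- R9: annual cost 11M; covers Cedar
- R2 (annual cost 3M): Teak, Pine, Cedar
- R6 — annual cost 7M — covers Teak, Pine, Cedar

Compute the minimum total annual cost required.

7

This is an integer covering problem.
Choose R4 and R2: together they cover Teak, Pine, Cedar, Fir — every station.
Total annual cost: 4 + 3 = 7.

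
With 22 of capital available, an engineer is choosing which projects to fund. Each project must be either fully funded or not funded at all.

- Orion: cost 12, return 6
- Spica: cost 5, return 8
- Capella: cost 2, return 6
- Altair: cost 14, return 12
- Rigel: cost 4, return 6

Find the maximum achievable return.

26

Allowing fractional choices, the relaxed optimum would be about 29.4, but projects are indivisible.
Spica + Capella + Altair: cost 5 + 2 + 14 = 21 ≤ 22, return 8 + 6 + 12 = 26.
Capella + Altair + Rigel: cost 2 + 14 + 4 = 20 ≤ 22, return 6 + 12 + 6 = 24.
Spica + Capella + Rigel: cost 5 + 2 + 4 = 11 ≤ 22, return 8 + 6 + 6 = 20.
Best is Spica, Capella, and Altair with total return 26.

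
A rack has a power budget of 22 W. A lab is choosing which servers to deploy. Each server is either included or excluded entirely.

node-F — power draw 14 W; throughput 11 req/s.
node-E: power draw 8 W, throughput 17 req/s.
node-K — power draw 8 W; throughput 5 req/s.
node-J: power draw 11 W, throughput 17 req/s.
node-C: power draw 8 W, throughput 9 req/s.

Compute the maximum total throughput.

34

This is a 0-1 knapsack instance.
Take node-E and node-J: power draw 8 + 11 = 19 ≤ 22, throughput 17 + 17 = 34.
No other feasible combination does better.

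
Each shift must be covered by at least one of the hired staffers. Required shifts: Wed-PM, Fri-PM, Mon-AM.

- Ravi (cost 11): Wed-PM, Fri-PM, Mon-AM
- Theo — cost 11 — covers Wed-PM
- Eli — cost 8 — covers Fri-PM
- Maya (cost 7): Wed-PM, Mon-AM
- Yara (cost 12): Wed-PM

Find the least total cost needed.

Ravi alone covers Wed-PM, Fri-PM, Mon-AM — every shift.
Total cost: 11.

11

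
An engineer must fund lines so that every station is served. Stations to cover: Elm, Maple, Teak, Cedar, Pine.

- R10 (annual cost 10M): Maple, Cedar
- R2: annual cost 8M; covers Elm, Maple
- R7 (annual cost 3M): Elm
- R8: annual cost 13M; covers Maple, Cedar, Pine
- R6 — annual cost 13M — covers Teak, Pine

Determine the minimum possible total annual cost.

26

Choose R10, R7, and R6: together they cover Elm, Maple, Teak, Cedar, Pine — every station.
Total annual cost: 10 + 3 + 13 = 26.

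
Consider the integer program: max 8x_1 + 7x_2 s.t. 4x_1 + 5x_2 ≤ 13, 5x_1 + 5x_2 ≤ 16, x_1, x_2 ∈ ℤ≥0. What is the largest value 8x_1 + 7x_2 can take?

24

(x_1,x_2)=(3,0) is feasible, giving 24.
(x_1,x_2)=(2,1) is feasible, giving 23.
(x_1,x_2)=(2,0) is feasible, giving 16.
Maximum is 24 at (x_1,x_2)=(3,0).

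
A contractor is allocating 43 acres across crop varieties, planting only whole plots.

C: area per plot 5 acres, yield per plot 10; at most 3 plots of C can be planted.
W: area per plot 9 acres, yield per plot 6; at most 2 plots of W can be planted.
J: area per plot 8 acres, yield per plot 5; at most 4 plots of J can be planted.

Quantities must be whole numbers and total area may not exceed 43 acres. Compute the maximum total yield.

47

Take 3×C, 2×W, and 1×J: area 41 ≤ 43, yield 3·10 + 2·6 + 1·5 = 47.
C has the best ratio (10/5) and is taken to its limit of 3; remaining capacity is filled optimally with the others.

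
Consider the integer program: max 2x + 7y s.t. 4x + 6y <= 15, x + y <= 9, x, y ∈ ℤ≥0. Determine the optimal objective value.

(x,y)=(0,2) is feasible, giving 14.
(x,y)=(1,1) is feasible, giving 9.
(x,y)=(0,1) is feasible, giving 7.
Maximum is 14 at (x,y)=(0,2).

14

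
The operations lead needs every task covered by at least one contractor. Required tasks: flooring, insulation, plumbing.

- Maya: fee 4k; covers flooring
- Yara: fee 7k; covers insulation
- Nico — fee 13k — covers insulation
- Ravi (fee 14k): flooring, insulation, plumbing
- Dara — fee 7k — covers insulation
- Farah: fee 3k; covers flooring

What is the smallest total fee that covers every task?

The greedy cost-per-new-task heuristic would pick Farah, Yara, and Ravi for 24, but a cheaper cover exists.
Ravi alone covers flooring, insulation, plumbing — every task.
Total fee: 14.
No cover costs less than 14.

14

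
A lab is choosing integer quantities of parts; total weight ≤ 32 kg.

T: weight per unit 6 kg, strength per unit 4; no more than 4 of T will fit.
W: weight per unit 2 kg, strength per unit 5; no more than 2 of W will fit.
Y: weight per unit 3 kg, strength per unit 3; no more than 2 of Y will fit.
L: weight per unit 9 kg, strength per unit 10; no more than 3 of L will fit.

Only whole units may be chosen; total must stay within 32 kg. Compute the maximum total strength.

W has the best ratio (5/2); taking only W gives at most 2×5 = 10 (stopped by the supply cap of 2).
Mixing does better — 2×W and 3×L: weight 31 ≤ 32, strength 2·5 + 3·10 = 40.

40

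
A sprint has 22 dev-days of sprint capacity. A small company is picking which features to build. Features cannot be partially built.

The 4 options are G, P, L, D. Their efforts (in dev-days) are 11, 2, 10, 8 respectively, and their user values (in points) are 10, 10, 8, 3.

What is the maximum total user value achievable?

This is an integer program with binary decision variables.
G + P: effort 11 + 2 = 13 ≤ 22, user value 10 + 10 = 20.
P + L + D: effort 2 + 10 + 8 = 20 ≤ 22, user value 10 + 8 + 3 = 21.
G + P + D: effort 11 + 2 + 8 = 21 ≤ 22, user value 10 + 10 + 3 = 23.
Best is G, P, and D with total user value 23.

23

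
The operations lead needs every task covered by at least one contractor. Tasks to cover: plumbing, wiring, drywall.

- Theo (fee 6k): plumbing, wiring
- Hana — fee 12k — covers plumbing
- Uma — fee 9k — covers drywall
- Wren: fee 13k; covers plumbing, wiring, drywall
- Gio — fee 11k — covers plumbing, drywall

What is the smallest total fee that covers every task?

Wren alone covers plumbing, wiring, drywall — every task.
Total fee: 13.

13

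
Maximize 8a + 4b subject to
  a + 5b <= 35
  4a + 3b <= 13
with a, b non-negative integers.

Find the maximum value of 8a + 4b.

24

The continuous relaxation peaks at (3.25, 0) with value 26.00; rounding to a feasible lattice point costs some objective.
(a,b)=(3,0): 1·3+5·0=3≤35, 4·3+3·0=12≤13, objective 24.
(a,b)=(2,1): 1·2+5·1=7≤35, 4·2+3·1=11≤13, objective 20.
Maximum is 24 at (a,b)=(3,0).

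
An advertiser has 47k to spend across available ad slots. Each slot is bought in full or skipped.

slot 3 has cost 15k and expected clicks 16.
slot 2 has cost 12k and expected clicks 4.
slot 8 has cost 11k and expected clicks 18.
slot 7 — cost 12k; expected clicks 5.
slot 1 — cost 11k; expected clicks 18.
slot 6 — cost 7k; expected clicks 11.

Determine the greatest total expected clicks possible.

63

Allowing fractional choices, the relaxed optimum would be about 64.2, but ad slots are indivisible.
slot 3 + slot 8 + slot 1: cost 15 + 11 + 11 = 37 ≤ 47, expected clicks 16 + 18 + 18 = 52.
slot 8 + slot 7 + slot 1 + slot 6: cost 11 + 12 + 11 + 7 = 41 ≤ 47, expected clicks 18 + 5 + 18 + 11 = 52.
slot 3 + slot 8 + slot 1 + slot 6: cost 15 + 11 + 11 + 7 = 44 ≤ 47, expected clicks 16 + 18 + 18 + 11 = 63.
Best is slot 3, slot 8, slot 1, and slot 6 with total expected clicks 63.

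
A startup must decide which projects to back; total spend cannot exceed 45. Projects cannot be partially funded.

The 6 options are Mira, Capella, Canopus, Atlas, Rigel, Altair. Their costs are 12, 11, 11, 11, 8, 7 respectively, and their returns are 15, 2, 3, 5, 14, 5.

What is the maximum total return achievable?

This is an integer program with binary decision variables.
Mira + Canopus + Rigel + Altair: cost 12 + 11 + 8 + 7 = 38 ≤ 45, return 15 + 3 + 14 + 5 = 37.
Mira + Atlas + Rigel + Altair: cost 12 + 11 + 8 + 7 = 38 ≤ 45, return 15 + 5 + 14 + 5 = 39.
Mira + Canopus + Atlas + Rigel: cost 12 + 11 + 11 + 8 = 42 ≤ 45, return 15 + 3 + 5 + 14 = 37.
Best is Mira, Atlas, Rigel, and Altair with total return 39.

39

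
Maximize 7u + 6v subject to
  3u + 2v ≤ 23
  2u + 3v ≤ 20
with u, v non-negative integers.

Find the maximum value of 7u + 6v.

55

(u,v)=(7,1) is feasible, giving 55.
(u,v)=(6,2) is feasible, giving 54.
(u,v)=(5,3) is feasible, giving 53.
(u,v)=(7,0) is feasible, giving 49.
No feasible integer point exceeds 55.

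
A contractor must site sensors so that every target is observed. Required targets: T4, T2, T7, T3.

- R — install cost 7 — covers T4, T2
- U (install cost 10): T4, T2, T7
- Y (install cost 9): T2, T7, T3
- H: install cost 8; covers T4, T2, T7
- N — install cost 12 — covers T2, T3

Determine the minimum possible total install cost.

This is a weighted set-cover instance.
The greedy cost-per-new-target heuristic would pick H and Y for 17, but a cheaper cover exists.
Choose R and Y: together they cover T4, T2, T7, T3 — every target.
Total install cost: 7 + 9 = 16.
No cover costs less than 16.

16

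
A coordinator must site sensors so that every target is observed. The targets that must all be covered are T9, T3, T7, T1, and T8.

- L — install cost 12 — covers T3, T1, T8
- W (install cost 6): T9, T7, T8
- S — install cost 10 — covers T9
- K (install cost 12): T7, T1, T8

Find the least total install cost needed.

Choose L and W: together they cover T9, T3, T7, T1, T8 — every target.
Total install cost: 12 + 6 = 18.
No cover costs less than 18.

18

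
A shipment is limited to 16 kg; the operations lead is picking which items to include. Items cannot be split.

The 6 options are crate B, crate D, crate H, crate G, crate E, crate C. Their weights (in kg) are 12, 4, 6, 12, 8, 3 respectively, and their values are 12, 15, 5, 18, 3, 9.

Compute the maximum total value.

33

crate D + crate G: weight 4 + 12 = 16 ≤ 16, value 15 + 18 = 33.
crate G + crate C: weight 12 + 3 = 15 ≤ 16, value 18 + 9 = 27.
crate D + crate H + crate C: weight 4 + 6 + 3 = 13 ≤ 16, value 15 + 5 + 9 = 29.
Best is crate D and crate G with total value 33.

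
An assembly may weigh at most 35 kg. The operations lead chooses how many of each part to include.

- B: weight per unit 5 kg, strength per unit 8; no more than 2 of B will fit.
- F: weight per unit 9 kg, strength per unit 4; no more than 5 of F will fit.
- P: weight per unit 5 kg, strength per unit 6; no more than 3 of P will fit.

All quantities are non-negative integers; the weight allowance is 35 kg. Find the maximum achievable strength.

Take 2×B, 1×F, and 3×P: weight 34 ≤ 35, strength 2·8 + 1·4 + 3·6 = 38.
B has the best ratio (8/5) and is taken to its limit of 2; remaining capacity is filled optimally with the others.

38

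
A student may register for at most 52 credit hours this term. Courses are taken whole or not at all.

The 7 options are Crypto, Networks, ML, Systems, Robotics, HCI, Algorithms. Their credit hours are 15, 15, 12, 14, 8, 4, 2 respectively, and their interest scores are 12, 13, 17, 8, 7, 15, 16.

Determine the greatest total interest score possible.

Treat it as a binary knapsack problem.
Crypto + Networks + ML + HCI + Algorithms: credit hours 15 + 15 + 12 + 4 + 2 = 48 ≤ 52, interest score 12 + 13 + 17 + 15 + 16 = 73.
Networks + ML + Systems + HCI + Algorithms: credit hours 15 + 12 + 14 + 4 + 2 = 47 ≤ 52, interest score 13 + 17 + 8 + 15 + 16 = 69.
Best is Crypto, Networks, ML, HCI, and Algorithms with total interest score 73.

73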